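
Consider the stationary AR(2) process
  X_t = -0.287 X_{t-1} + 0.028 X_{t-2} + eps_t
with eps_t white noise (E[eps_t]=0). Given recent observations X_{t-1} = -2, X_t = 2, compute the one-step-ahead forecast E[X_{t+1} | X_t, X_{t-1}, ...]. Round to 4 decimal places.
E[X_{t+1} \mid \mathcal F_t] = -0.6300

For an AR(p) model X_t = c + sum_i phi_i X_{t-i} + eps_t, the
one-step-ahead conditional mean is
  E[X_{t+1} | X_t, ...] = c + sum_i phi_i X_{t+1-i}.
Substitute known values:
  E[X_{t+1} | ...] = (-0.287) * (2) + (0.028) * (-2)
                   = -0.6300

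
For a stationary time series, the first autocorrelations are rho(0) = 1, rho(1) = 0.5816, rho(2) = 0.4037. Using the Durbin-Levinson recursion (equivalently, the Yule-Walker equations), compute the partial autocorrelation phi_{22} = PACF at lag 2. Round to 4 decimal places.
\phi_{22} = 0.0989

The PACF at lag k is phi_{kk}, the last component of the solution
to the Yule-Walker system G_k phi = r_k where
  (G_k)_{ij} = rho(|i - j|), (r_k)_i = rho(i), i,j = 1..k.
Equivalently, Durbin-Levinson gives phi_{kk} iteratively:
  phi_{11} = rho(1)
  phi_{kk} = [rho(k) - sum_{j=1..k-1} phi_{k-1,j} rho(k-j)]
            / [1 - sum_{j=1..k-1} phi_{k-1,j} rho(j)],
  phi_{k,j} = phi_{k-1,j} - phi_{kk} phi_{k-1,k-j},  j = 1..k-1.
Step k = 1:
  phi_11 = rho(1) = 0.5816.
Step k = 2:
  phi_22 = [rho(2) - phi_11 rho(1)] / [1 - phi_11 rho(1)] = [0.4037 - (0.5816)(0.5816)] / [1 - (0.5816)(0.5816)]
         = 0.06544144 / 0.66174144 = 0.0989.
Therefore phi_{22} = 0.0989.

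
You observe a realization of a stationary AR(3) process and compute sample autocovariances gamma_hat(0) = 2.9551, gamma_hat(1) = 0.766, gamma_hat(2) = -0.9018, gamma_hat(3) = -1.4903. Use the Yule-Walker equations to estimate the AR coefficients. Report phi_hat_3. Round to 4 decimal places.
\hat\phi_{3} = -0.3700

The Yule-Walker equations for an AR(p) process read, in matrix form,
  Gamma_p phi = r_p,   with   (Gamma_p)_{ij} = gamma(|i - j|),
                       (r_p)_i = gamma(i),   i,j = 1..p.
Substitute the sample gammas (Toeplitz matrix and right-hand side of size 3):
  Gamma_p = [[2.9551, 0.766, -0.9018], [0.766, 2.9551, 0.766], [-0.9018, 0.766, 2.9551]]
  r_p     = [0.766, -0.9018, -1.4903]
Written out (R1..R3):
  (R1) 2.9551 phi_1 + 0.766 phi_2 - 0.9018 phi_3 = 0.766
  (R2) 0.766 phi_1 + 2.9551 phi_2 + 0.766 phi_3 = -0.9018
  (R3) -0.9018 phi_1 + 0.766 phi_2 + 2.9551 phi_3 = -1.4903
Gaussian elimination:
  R2 <- R2 - (0.766/2.9551) R1 = R2 - (0.259213) R1:  2.756543 phi_2 + 0.999758 phi_3 = -1.100357
  R3 <- R3 - (-0.9018/2.9551) R1 = R3 - (-0.305167) R1:  0.999758 phi_2 + 2.6799 phi_3 = -1.256542
  R3 <- R3 - (0.999758/2.756543) R2 = R3 - (0.362686) R2:  2.317302 phi_3 = -0.857458
Back-substitution:
  phi_hat_3 = -0.857458 / 2.317302 = -0.370024
  phi_hat_2 = (-1.100357 - (0.999758)(-0.370024)) / 2.756543 = -0.264978
  phi_hat_1 = (0.766 - (0.766)(-0.264978) - (-0.9018)(-0.370024)) / 2.9551 = 0.214979
So phi_hat = [0.2150, -0.2650, -0.3700].
Therefore phi_hat_3 = -0.3700.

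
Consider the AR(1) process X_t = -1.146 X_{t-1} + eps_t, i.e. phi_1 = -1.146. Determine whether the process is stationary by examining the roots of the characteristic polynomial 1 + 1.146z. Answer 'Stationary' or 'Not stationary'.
\text{Not stationary}

The AR(p) characteristic polynomial is P(z) = 1 + 1.146z.
Stationarity requires all roots to lie outside the unit circle, i.e. |z| > 1 for every root.
This is linear in z: 1 + (1.146) z = 0  =>  z = -1/(1.146) = -0.8726,  |z| = 0.8726.
Moduli of all roots: 0.8726.
All moduli strictly greater than 1? No.
Verdict: Not stationary.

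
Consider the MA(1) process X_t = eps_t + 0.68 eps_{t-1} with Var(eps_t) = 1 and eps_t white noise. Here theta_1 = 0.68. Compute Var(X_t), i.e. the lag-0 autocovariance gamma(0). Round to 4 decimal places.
\gamma(0) = 1.4624

For an MA(q) process X_t = eps_t + sum_i theta_i eps_{t-i} with
Var(eps_t) = sigma^2, the variance is
  gamma(0) = sigma^2 * (1 + sum_i theta_i^2).
  sum_i theta_i^2 = (0.68)^2 = 0.4624.
  gamma(0) = 1 * (1 + 0.4624) = 1 * 1.4624 = 1.4624.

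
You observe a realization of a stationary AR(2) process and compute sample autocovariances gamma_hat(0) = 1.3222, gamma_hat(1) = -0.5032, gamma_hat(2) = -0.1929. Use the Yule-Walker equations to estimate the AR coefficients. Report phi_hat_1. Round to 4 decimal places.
\hat\phi_{1} = -0.5100

The Yule-Walker equations for an AR(p) process read, in matrix form,
  Gamma_p phi = r_p,   with   (Gamma_p)_{ij} = gamma(|i - j|),
                       (r_p)_i = gamma(i),   i,j = 1..p.
Substitute the sample gammas (Toeplitz matrix and right-hand side of size 2):
  Gamma_p = [[1.3222, -0.5032], [-0.5032, 1.3222]]
  r_p     = [-0.5032, -0.1929]
Written out:
  1.3222 phi_1 - 0.5032 phi_2 = -0.5032
  -0.5032 phi_1 + 1.3222 phi_2 = -0.1929
Solve by Cramer's rule:
  det = gamma(0)^2 - gamma(1)^2 = (1.3222)^2 - (-0.5032)^2 = 1.74821284 - 0.25321024 = 1.4950026
  phi_hat_1 = [gamma(1) gamma(0) - gamma(1) gamma(2)] / det = [(-0.5032)(1.3222) - (-0.5032)(-0.1929)] / 1.4950026 = -0.76239832 / 1.4950026 = -0.51
  phi_hat_2 = [gamma(0) gamma(2) - gamma(1)^2] / det = [(1.3222)(-0.1929) - (-0.5032)^2] / 1.4950026 = -0.50826262 / 1.4950026 = -0.34
So phi_hat = [-0.5100, -0.3400].
Therefore phi_hat_1 = -0.5100.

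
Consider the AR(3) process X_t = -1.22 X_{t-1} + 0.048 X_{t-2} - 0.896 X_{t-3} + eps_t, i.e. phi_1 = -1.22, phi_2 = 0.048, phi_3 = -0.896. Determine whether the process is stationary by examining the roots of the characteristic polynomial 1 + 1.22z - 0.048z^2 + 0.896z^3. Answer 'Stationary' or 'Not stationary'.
\text{Not stationary}

The AR(p) characteristic polynomial is P(z) = 1 + 1.22z - 0.048z^2 + 0.896z^3.
Stationarity requires all roots to lie outside the unit circle, i.e. |z| > 1 for every root.
Degree 3: look for a simple real root z0 first, then factor out (1 - z/z0) and solve the remaining quadratic.
Testing z0 = -0.625: P(-0.625) = 1 + (1.22)(-0.625) + (-0.048)(-0.625)^2 + (0.896)(-0.625)^3
  = 1 + (-0.7625) + (-0.01875) + (-0.21875) = 0.  So z_0 = -0.625 is a root, |z_0| = 0.625.
Divide out the factor (1 + 1.6 z) = (1 - z/z0) (since 1/z0 = -1.6):
  P(z) = (1 + 1.6 z)(1 + (-0.38) z + (0.56) z^2)
  [check: z-coef -0.38 - (-1.6) = 1.22; z^2-coef 0.56 - (-1.6)(-0.38) = -0.048; z^3-coef -(-1.6)(0.56) = 0.896.]
Remaining roots from the quadratic factor 1 + (-0.38) z + (0.56) z^2:
  Set 1 + (-0.38) z + (0.56) z^2 = 0, i.e. a z^2 + b z + c = 0 with a = 0.56, b = -0.38, c = 1.
  Discriminant D = b^2 - 4ac = (-0.38)^2 - 4*(0.56)*1 = 0.1444 - (2.24) = -2.0956.
  D < 0, so the roots are the complex-conjugate pair z = (-b +/- i sqrt(-D)) / (2a) = 0.3393 +/- 1.2925i.
  For a conjugate pair |z|^2 = z * conj(z) = (product of roots) = c/a = 1/(0.56) = 1.785714, so |z| = sqrt(1.785714) = 1.3363 for both roots.
Moduli of all roots: 0.6250, 1.3363, 1.3363.
All moduli strictly greater than 1? No.
Verdict: Not stationary.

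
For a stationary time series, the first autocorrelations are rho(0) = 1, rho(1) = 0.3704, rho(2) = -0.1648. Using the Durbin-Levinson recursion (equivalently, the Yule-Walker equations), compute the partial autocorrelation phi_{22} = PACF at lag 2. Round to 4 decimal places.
\phi_{22} = -0.3500

The PACF at lag k is phi_{kk}, the last component of the solution
to the Yule-Walker system G_k phi = r_k where
  (G_k)_{ij} = rho(|i - j|), (r_k)_i = rho(i), i,j = 1..k.
Equivalently, Durbin-Levinson gives phi_{kk} iteratively:
  phi_{11} = rho(1)
  phi_{kk} = [rho(k) - sum_{j=1..k-1} phi_{k-1,j} rho(k-j)]
            / [1 - sum_{j=1..k-1} phi_{k-1,j} rho(j)],
  phi_{k,j} = phi_{k-1,j} - phi_{kk} phi_{k-1,k-j},  j = 1..k-1.
Step k = 1:
  phi_11 = rho(1) = 0.3704.
Step k = 2:
  phi_22 = [rho(2) - phi_11 rho(1)] / [1 - phi_11 rho(1)] = [-0.1648 - (0.3704)(0.3704)] / [1 - (0.3704)(0.3704)]
         = -0.30199616 / 0.86280384 = -0.35.
Therefore phi_{22} = -0.3500.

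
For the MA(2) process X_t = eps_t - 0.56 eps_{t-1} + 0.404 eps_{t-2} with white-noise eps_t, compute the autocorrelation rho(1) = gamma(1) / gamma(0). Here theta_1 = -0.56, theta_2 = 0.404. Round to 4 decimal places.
\rho(1) = -0.5324

For an MA(q) process with theta_0 = 1, the autocovariance is
  gamma(k) = sigma^2 * sum_{i=0..q-k} theta_i * theta_{i+k},
and rho(k) = gamma(k) / gamma(0). Sigma^2 cancels.
  numerator   = (1)*(-0.56) + (-0.56)*(0.404) = -0.78624.
  denominator = (1)^2 + (-0.56)^2 + (0.404)^2 = 1.476816.
  rho(1) = -0.78624 / 1.476816 = -0.5324.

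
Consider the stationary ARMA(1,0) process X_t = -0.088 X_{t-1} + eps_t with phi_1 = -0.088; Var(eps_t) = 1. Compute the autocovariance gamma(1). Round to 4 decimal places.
\gamma(1) = -0.0887

Multiply the model equation by X_{t-k} and take expectations. With theta_0 = psi_0 = 1 and psi_j the MA(infinity) weights, this gives
  gamma(k) - sum_i phi_i gamma(k-i) = c_k,
  c_k = sigma^2 * sum_{j=k..q} theta_j psi_{j-k}   (c_k = 0 for k > q),
using gamma(-m) = gamma(m).
Pure AR (q = 0): c_0 = sigma^2 = 1, c_k = 0 for k >= 1.
Equations for k = 0 and k = 1 (AR order 1):
  gamma(0) = phi_1 gamma(1) + c_0
  gamma(1) = phi_1 gamma(0) + c_1
Substituting the second into the first: gamma(0) (1 - phi_1^2) = c_0 + phi_1 c_1, so
  gamma(0) = c_0 / (1 - phi_1^2) = 1 / (1 - (-0.088)^2) = 1 / 0.992256 = 1.007804.
  gamma(1) = phi_1 gamma(0) = (-0.088)(1.007804) = -0.088687.
Therefore gamma(1) = -0.0887 (to 4 decimal places).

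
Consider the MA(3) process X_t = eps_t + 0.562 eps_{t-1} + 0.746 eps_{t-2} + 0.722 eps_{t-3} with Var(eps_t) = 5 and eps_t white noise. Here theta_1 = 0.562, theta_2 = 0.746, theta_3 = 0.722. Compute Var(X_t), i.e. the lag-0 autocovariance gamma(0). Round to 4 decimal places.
\gamma(0) = 11.9682

For an MA(q) process X_t = eps_t + sum_i theta_i eps_{t-i} with
Var(eps_t) = sigma^2, the variance is
  gamma(0) = sigma^2 * (1 + sum_i theta_i^2).
  sum_i theta_i^2 = (0.562)^2 + (0.746)^2 + (0.722)^2 = 0.315844 + 0.556516 + 0.521284 = 1.393644.
  gamma(0) = 5 * (1 + 1.393644) = 5 * 2.393644 = 11.96822, which rounds to 11.9682.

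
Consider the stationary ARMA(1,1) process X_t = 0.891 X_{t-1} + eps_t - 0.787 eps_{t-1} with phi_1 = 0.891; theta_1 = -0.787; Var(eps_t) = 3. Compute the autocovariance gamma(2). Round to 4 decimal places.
\gamma(2) = 0.4030

Multiply the model equation by X_{t-k} and take expectations. With theta_0 = psi_0 = 1 and psi_j the MA(infinity) weights, this gives
  gamma(k) - sum_i phi_i gamma(k-i) = c_k,
  c_k = sigma^2 * sum_{j=k..q} theta_j psi_{j-k}   (c_k = 0 for k > q),
using gamma(-m) = gamma(m).
psi-weights needed (psi_j = theta_j + sum_i phi_i psi_{j-i}):
  psi_1 = theta_1 + phi_1 = -0.787 + (0.891) = 0.104
Right-hand sides:
  c_0 = sigma^2 (1 + theta_1 psi_1) = 3 * (1 + (-0.787)(0.104)) = 3 * 0.918152 = 2.754456
  c_1 = sigma^2 theta_1 = 3 * (-0.787) = -2.361
  c_2 = 0
Equations for k = 0 and k = 1 (AR order 1):
  gamma(0) = phi_1 gamma(1) + c_0
  gamma(1) = phi_1 gamma(0) + c_1
Substituting the second into the first: gamma(0) (1 - phi_1^2) = c_0 + phi_1 c_1, so
  gamma(0) = (c_0 + phi_1 c_1) / (1 - phi_1^2) = (2.754456 + (0.891)(-2.361)) / (1 - (0.891)^2) = 0.650805 / 0.206119 = 3.157424.
  gamma(1) = phi_1 gamma(0) + c_1 = (0.891)(3.157424) + (-2.361) = 0.452264.
For k = 2 (> q): gamma(2) = phi_1 gamma(1) = (0.891)(0.452264) = 0.402968.
Therefore gamma(2) = 0.4030 (to 4 decimal places).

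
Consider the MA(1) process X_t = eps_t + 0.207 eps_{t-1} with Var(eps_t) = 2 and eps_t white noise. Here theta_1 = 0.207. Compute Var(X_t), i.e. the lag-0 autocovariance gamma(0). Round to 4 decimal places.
\gamma(0) = 2.0857

For an MA(q) process X_t = eps_t + sum_i theta_i eps_{t-i} with
Var(eps_t) = sigma^2, the variance is
  gamma(0) = sigma^2 * (1 + sum_i theta_i^2).
  sum_i theta_i^2 = (0.207)^2 = 0.042849.
  gamma(0) = 2 * (1 + 0.042849) = 2 * 1.042849 = 2.085698, which rounds to 2.0857.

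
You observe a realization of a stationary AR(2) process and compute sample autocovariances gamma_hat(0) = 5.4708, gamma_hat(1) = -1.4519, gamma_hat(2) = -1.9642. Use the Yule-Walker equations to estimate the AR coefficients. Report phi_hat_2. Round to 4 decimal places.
\hat\phi_{2} = -0.4620

The Yule-Walker equations for an AR(p) process read, in matrix form,
  Gamma_p phi = r_p,   with   (Gamma_p)_{ij} = gamma(|i - j|),
                       (r_p)_i = gamma(i),   i,j = 1..p.
Substitute the sample gammas (Toeplitz matrix and right-hand side of size 2):
  Gamma_p = [[5.4708, -1.4519], [-1.4519, 5.4708]]
  r_p     = [-1.4519, -1.9642]
Written out:
  5.4708 phi_1 - 1.4519 phi_2 = -1.4519
  -1.4519 phi_1 + 5.4708 phi_2 = -1.9642
Solve by Cramer's rule:
  det = gamma(0)^2 - gamma(1)^2 = (5.4708)^2 - (-1.4519)^2 = 29.92965264 - 2.10801361 = 27.82163903
  phi_hat_1 = [gamma(1) gamma(0) - gamma(1) gamma(2)] / det = [(-1.4519)(5.4708) - (-1.4519)(-1.9642)] / 27.82163903 = -10.7948765 / 27.82163903 = -0.388
  phi_hat_2 = [gamma(0) gamma(2) - gamma(1)^2] / det = [(5.4708)(-1.9642) - (-1.4519)^2] / 27.82163903 = -12.85375897 / 27.82163903 = -0.462
So phi_hat = [-0.3880, -0.4620].
Therefore phi_hat_2 = -0.4620.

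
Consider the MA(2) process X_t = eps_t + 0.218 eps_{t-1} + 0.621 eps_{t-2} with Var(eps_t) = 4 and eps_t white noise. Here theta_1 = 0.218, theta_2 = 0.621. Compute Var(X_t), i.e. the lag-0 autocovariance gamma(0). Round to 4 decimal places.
\gamma(0) = 5.7327

For an MA(q) process X_t = eps_t + sum_i theta_i eps_{t-i} with
Var(eps_t) = sigma^2, the variance is
  gamma(0) = sigma^2 * (1 + sum_i theta_i^2).
  sum_i theta_i^2 = (0.218)^2 + (0.621)^2 = 0.047524 + 0.385641 = 0.433165.
  gamma(0) = 4 * (1 + 0.433165) = 4 * 1.433165 = 5.73266, which rounds to 5.7327.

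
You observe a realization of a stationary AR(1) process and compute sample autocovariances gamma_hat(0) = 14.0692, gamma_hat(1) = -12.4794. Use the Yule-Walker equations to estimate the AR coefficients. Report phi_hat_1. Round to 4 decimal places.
\hat\phi_{1} = -0.8870

The Yule-Walker equations for an AR(p) process read, in matrix form,
  Gamma_p phi = r_p,   with   (Gamma_p)_{ij} = gamma(|i - j|),
                       (r_p)_i = gamma(i),   i,j = 1..p.
Substitute the sample gammas (Toeplitz matrix and right-hand side of size 1):
  Gamma_p = [[14.0692]]
  r_p     = [-12.4794]
With p = 1 this is the single equation gamma(0) phi_1 = gamma(1):
  phi_hat_1 = gamma(1) / gamma(0) = -12.4794 / 14.0692 = -0.8870.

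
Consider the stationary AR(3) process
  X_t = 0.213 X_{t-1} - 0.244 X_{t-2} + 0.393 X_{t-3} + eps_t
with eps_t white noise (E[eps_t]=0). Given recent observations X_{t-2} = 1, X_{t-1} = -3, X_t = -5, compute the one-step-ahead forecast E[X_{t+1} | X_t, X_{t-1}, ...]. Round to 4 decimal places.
E[X_{t+1} \mid \mathcal F_t] = 0.0600

For an AR(p) model X_t = c + sum_i phi_i X_{t-i} + eps_t, the
one-step-ahead conditional mean is
  E[X_{t+1} | X_t, ...] = c + sum_i phi_i X_{t+1-i}.
Substitute known values:
  E[X_{t+1} | ...] = (0.213) * (-5) + (-0.244) * (-3) + (0.393) * (1)
                   = 0.0600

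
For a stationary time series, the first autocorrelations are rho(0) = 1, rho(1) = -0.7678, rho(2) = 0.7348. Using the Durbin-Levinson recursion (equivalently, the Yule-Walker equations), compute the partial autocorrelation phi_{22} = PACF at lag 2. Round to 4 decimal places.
\phi_{22} = 0.3539

The PACF at lag k is phi_{kk}, the last component of the solution
to the Yule-Walker system G_k phi = r_k where
  (G_k)_{ij} = rho(|i - j|), (r_k)_i = rho(i), i,j = 1..k.
Equivalently, Durbin-Levinson gives phi_{kk} iteratively:
  phi_{11} = rho(1)
  phi_{kk} = [rho(k) - sum_{j=1..k-1} phi_{k-1,j} rho(k-j)]
            / [1 - sum_{j=1..k-1} phi_{k-1,j} rho(j)],
  phi_{k,j} = phi_{k-1,j} - phi_{kk} phi_{k-1,k-j},  j = 1..k-1.
Step k = 1:
  phi_11 = rho(1) = -0.7678.
Step k = 2:
  phi_22 = [rho(2) - phi_11 rho(1)] / [1 - phi_11 rho(1)] = [0.7348 - (-0.7678)(-0.7678)] / [1 - (-0.7678)(-0.7678)]
         = 0.14528316 / 0.41048316 = 0.3539.
Therefore phi_{22} = 0.3539.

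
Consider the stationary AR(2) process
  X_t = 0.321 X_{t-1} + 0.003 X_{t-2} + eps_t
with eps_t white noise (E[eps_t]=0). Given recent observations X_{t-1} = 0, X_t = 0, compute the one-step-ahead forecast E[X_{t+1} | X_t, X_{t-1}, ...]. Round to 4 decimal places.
E[X_{t+1} \mid \mathcal F_t] = 0.0000

For an AR(p) model X_t = c + sum_i phi_i X_{t-i} + eps_t, the
one-step-ahead conditional mean is
  E[X_{t+1} | X_t, ...] = c + sum_i phi_i X_{t+1-i}.
Substitute known values:
  E[X_{t+1} | ...] = (0.321) * (0) + (0.003) * (0)
                   = 0.0000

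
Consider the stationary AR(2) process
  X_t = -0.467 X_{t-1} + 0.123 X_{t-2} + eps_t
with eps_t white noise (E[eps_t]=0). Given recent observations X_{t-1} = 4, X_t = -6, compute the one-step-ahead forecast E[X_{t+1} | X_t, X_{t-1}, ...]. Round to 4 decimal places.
E[X_{t+1} \mid \mathcal F_t] = 3.2940

For an AR(p) model X_t = c + sum_i phi_i X_{t-i} + eps_t, the
one-step-ahead conditional mean is
  E[X_{t+1} | X_t, ...] = c + sum_i phi_i X_{t+1-i}.
Substitute known values:
  E[X_{t+1} | ...] = (-0.467) * (-6) + (0.123) * (4)
                   = 3.2940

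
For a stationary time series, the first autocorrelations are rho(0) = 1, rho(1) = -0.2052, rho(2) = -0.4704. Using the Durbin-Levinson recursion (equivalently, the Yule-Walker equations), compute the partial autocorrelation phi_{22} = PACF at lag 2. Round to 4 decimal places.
\phi_{22} = -0.5350

The PACF at lag k is phi_{kk}, the last component of the solution
to the Yule-Walker system G_k phi = r_k where
  (G_k)_{ij} = rho(|i - j|), (r_k)_i = rho(i), i,j = 1..k.
Equivalently, Durbin-Levinson gives phi_{kk} iteratively:
  phi_{11} = rho(1)
  phi_{kk} = [rho(k) - sum_{j=1..k-1} phi_{k-1,j} rho(k-j)]
            / [1 - sum_{j=1..k-1} phi_{k-1,j} rho(j)],
  phi_{k,j} = phi_{k-1,j} - phi_{kk} phi_{k-1,k-j},  j = 1..k-1.
Step k = 1:
  phi_11 = rho(1) = -0.2052.
Step k = 2:
  phi_22 = [rho(2) - phi_11 rho(1)] / [1 - phi_11 rho(1)] = [-0.4704 - (-0.2052)(-0.2052)] / [1 - (-0.2052)(-0.2052)]
         = -0.51250704 / 0.95789296 = -0.535.
Therefore phi_{22} = -0.5350.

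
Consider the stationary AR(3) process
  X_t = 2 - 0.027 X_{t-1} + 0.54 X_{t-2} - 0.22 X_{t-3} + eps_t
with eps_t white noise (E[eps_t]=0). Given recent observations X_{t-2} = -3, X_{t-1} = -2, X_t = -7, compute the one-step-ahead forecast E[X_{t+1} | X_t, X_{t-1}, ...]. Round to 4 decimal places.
E[X_{t+1} \mid \mathcal F_t] = 1.7690

For an AR(p) model X_t = c + sum_i phi_i X_{t-i} + eps_t, the
one-step-ahead conditional mean is
  E[X_{t+1} | X_t, ...] = c + sum_i phi_i X_{t+1-i}.
Substitute known values:
  E[X_{t+1} | ...] = 2 + (-0.027) * (-7) + (0.54) * (-2) + (-0.22) * (-3)
                   = 1.7690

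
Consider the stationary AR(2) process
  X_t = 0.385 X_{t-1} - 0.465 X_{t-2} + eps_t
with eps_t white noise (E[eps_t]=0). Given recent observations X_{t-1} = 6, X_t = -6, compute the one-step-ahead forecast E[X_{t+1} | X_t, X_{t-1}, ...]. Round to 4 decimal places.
E[X_{t+1} \mid \mathcal F_t] = -5.1000

For an AR(p) model X_t = c + sum_i phi_i X_{t-i} + eps_t, the
one-step-ahead conditional mean is
  E[X_{t+1} | X_t, ...] = c + sum_i phi_i X_{t+1-i}.
Substitute known values:
  E[X_{t+1} | ...] = (0.385) * (-6) + (-0.465) * (6)
                   = -5.1000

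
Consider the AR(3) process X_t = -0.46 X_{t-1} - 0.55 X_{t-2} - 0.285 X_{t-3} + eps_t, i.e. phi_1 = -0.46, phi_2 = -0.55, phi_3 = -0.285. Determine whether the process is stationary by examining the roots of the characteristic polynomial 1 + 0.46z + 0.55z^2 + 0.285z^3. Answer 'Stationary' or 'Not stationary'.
\text{Stationary}

The AR(p) characteristic polynomial is P(z) = 1 + 0.46z + 0.55z^2 + 0.285z^3.
Stationarity requires all roots to lie outside the unit circle, i.e. |z| > 1 for every root.
Degree 3: look for a simple real root z0 first, then factor out (1 - z/z0) and solve the remaining quadratic.
Testing z0 = -2: P(-2) = 1 + (0.46)(-2) + (0.55)(-2)^2 + (0.285)(-2)^3
  = 1 + (-0.92) + (2.2) + (-2.28) = 0.  So z_0 = -2 is a root, |z_0| = 2.
Divide out the factor (1 + 0.5 z) = (1 - z/z0) (since 1/z0 = -0.5):
  P(z) = (1 + 0.5 z)(1 + (-0.04) z + (0.57) z^2)
  [check: z-coef -0.04 - (-0.5) = 0.46; z^2-coef 0.57 - (-0.5)(-0.04) = 0.55; z^3-coef -(-0.5)(0.57) = 0.285.]
Remaining roots from the quadratic factor 1 + (-0.04) z + (0.57) z^2:
  Set 1 + (-0.04) z + (0.57) z^2 = 0, i.e. a z^2 + b z + c = 0 with a = 0.57, b = -0.04, c = 1.
  Discriminant D = b^2 - 4ac = (-0.04)^2 - 4*(0.57)*1 = 0.0016 - (2.28) = -2.2784.
  D < 0, so the roots are the complex-conjugate pair z = (-b +/- i sqrt(-D)) / (2a) = 0.0351 +/- 1.3241i.
  For a conjugate pair |z|^2 = z * conj(z) = (product of roots) = c/a = 1/(0.57) = 1.754386, so |z| = sqrt(1.754386) = 1.3245 for both roots.
Moduli of all roots: 2.0000, 1.3245, 1.3245.
All moduli strictly greater than 1? Yes.
Verdict: Stationary.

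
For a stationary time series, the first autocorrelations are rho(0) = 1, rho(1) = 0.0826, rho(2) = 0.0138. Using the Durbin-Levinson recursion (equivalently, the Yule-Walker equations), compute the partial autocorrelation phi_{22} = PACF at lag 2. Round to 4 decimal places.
\phi_{22} = 0.0070

The PACF at lag k is phi_{kk}, the last component of the solution
to the Yule-Walker system G_k phi = r_k where
  (G_k)_{ij} = rho(|i - j|), (r_k)_i = rho(i), i,j = 1..k.
Equivalently, Durbin-Levinson gives phi_{kk} iteratively:
  phi_{11} = rho(1)
  phi_{kk} = [rho(k) - sum_{j=1..k-1} phi_{k-1,j} rho(k-j)]
            / [1 - sum_{j=1..k-1} phi_{k-1,j} rho(j)],
  phi_{k,j} = phi_{k-1,j} - phi_{kk} phi_{k-1,k-j},  j = 1..k-1.
Step k = 1:
  phi_11 = rho(1) = 0.0826.
Step k = 2:
  phi_22 = [rho(2) - phi_11 rho(1)] / [1 - phi_11 rho(1)] = [0.0138 - (0.0826)(0.0826)] / [1 - (0.0826)(0.0826)]
         = 0.00697724 / 0.99317724 = 0.007.
Therefore phi_{22} = 0.0070.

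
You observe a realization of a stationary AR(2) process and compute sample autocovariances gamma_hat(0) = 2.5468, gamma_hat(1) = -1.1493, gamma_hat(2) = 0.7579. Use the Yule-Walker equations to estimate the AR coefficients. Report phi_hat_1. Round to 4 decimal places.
\hat\phi_{1} = -0.3980

The Yule-Walker equations for an AR(p) process read, in matrix form,
  Gamma_p phi = r_p,   with   (Gamma_p)_{ij} = gamma(|i - j|),
                       (r_p)_i = gamma(i),   i,j = 1..p.
Substitute the sample gammas (Toeplitz matrix and right-hand side of size 2):
  Gamma_p = [[2.5468, -1.1493], [-1.1493, 2.5468]]
  r_p     = [-1.1493, 0.7579]
Written out:
  2.5468 phi_1 - 1.1493 phi_2 = -1.1493
  -1.1493 phi_1 + 2.5468 phi_2 = 0.7579
Solve by Cramer's rule:
  det = gamma(0)^2 - gamma(1)^2 = (2.5468)^2 - (-1.1493)^2 = 6.48619024 - 1.32089049 = 5.16529975
  phi_hat_1 = [gamma(1) gamma(0) - gamma(1) gamma(2)] / det = [(-1.1493)(2.5468) - (-1.1493)(0.7579)] / 5.16529975 = -2.05598277 / 5.16529975 = -0.398
  phi_hat_2 = [gamma(0) gamma(2) - gamma(1)^2] / det = [(2.5468)(0.7579) - (-1.1493)^2] / 5.16529975 = 0.60932923 / 5.16529975 = 0.118
So phi_hat = [-0.3980, 0.1180].
Therefore phi_hat_1 = -0.3980.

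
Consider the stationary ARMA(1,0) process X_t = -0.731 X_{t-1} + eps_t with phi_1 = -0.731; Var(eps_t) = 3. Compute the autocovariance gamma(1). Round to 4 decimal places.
\gamma(1) = -4.7097

Multiply the model equation by X_{t-k} and take expectations. With theta_0 = psi_0 = 1 and psi_j the MA(infinity) weights, this gives
  gamma(k) - sum_i phi_i gamma(k-i) = c_k,
  c_k = sigma^2 * sum_{j=k..q} theta_j psi_{j-k}   (c_k = 0 for k > q),
using gamma(-m) = gamma(m).
Pure AR (q = 0): c_0 = sigma^2 = 3, c_k = 0 for k >= 1.
Equations for k = 0 and k = 1 (AR order 1):
  gamma(0) = phi_1 gamma(1) + c_0
  gamma(1) = phi_1 gamma(0) + c_1
Substituting the second into the first: gamma(0) (1 - phi_1^2) = c_0 + phi_1 c_1, so
  gamma(0) = c_0 / (1 - phi_1^2) = 3 / (1 - (-0.731)^2) = 3 / 0.465639 = 6.442759.
  gamma(1) = phi_1 gamma(0) = (-0.731)(6.442759) = -4.709657.
Therefore gamma(1) = -4.7097 (to 4 decimal places).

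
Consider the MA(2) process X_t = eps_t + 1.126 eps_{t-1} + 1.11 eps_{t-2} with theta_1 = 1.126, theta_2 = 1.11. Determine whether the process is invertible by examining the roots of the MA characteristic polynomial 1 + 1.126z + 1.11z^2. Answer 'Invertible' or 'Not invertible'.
\text{Not invertible}

The MA(q) characteristic polynomial is P(z) = 1 + 1.126z + 1.11z^2.
Invertibility requires all roots to lie outside the unit circle, i.e. |z| > 1 for every root.
Set 1 + (1.126) z + (1.11) z^2 = 0, i.e. a z^2 + b z + c = 0 with a = 1.11, b = 1.126, c = 1.
Discriminant D = b^2 - 4ac = (1.126)^2 - 4*(1.11)*1 = 1.267876 - (4.44) = -3.172124.
D < 0, so the roots are the complex-conjugate pair z = (-b +/- i sqrt(-D)) / (2a) = -0.5072 +/- 0.8023i.
For a conjugate pair |z|^2 = z * conj(z) = (product of roots) = c/a = 1/(1.11) = 0.900901, so |z| = sqrt(0.900901) = 0.9492 for both roots.
Moduli of all roots: 0.9492, 0.9492.
All moduli strictly greater than 1? No.
Verdict: Not invertible.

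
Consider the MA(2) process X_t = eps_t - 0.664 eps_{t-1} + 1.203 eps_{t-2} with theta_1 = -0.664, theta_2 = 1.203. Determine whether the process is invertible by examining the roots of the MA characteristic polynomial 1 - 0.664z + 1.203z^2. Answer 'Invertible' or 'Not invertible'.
\text{Not invertible}

The MA(q) characteristic polynomial is P(z) = 1 - 0.664z + 1.203z^2.
Invertibility requires all roots to lie outside the unit circle, i.e. |z| > 1 for every root.
Set 1 + (-0.664) z + (1.203) z^2 = 0, i.e. a z^2 + b z + c = 0 with a = 1.203, b = -0.664, c = 1.
Discriminant D = b^2 - 4ac = (-0.664)^2 - 4*(1.203)*1 = 0.440896 - (4.812) = -4.371104.
D < 0, so the roots are the complex-conjugate pair z = (-b +/- i sqrt(-D)) / (2a) = 0.276 +/- 0.869i.
For a conjugate pair |z|^2 = z * conj(z) = (product of roots) = c/a = 1/(1.203) = 0.831255, so |z| = sqrt(0.831255) = 0.9117 for both roots.
Moduli of all roots: 0.9117, 0.9117.
All moduli strictly greater than 1? No.
Verdict: Not invertible.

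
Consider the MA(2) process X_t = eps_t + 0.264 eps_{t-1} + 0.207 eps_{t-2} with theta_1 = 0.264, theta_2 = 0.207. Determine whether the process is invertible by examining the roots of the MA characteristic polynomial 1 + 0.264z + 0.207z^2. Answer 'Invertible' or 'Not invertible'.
\text{Invertible}

The MA(q) characteristic polynomial is P(z) = 1 + 0.264z + 0.207z^2.
Invertibility requires all roots to lie outside the unit circle, i.e. |z| > 1 for every root.
Set 1 + (0.264) z + (0.207) z^2 = 0, i.e. a z^2 + b z + c = 0 with a = 0.207, b = 0.264, c = 1.
Discriminant D = b^2 - 4ac = (0.264)^2 - 4*(0.207)*1 = 0.069696 - (0.828) = -0.758304.
D < 0, so the roots are the complex-conjugate pair z = (-b +/- i sqrt(-D)) / (2a) = -0.6377 +/- 2.1034i.
For a conjugate pair |z|^2 = z * conj(z) = (product of roots) = c/a = 1/(0.207) = 4.830918, so |z| = sqrt(4.830918) = 2.1979 for both roots.
Moduli of all roots: 2.1979, 2.1979.
All moduli strictly greater than 1? Yes.
Verdict: Invertible.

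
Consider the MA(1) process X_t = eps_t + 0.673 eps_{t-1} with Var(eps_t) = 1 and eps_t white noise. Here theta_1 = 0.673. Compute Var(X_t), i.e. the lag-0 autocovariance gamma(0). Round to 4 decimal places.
\gamma(0) = 1.4529

For an MA(q) process X_t = eps_t + sum_i theta_i eps_{t-i} with
Var(eps_t) = sigma^2, the variance is
  gamma(0) = sigma^2 * (1 + sum_i theta_i^2).
  sum_i theta_i^2 = (0.673)^2 = 0.452929.
  gamma(0) = 1 * (1 + 0.452929) = 1 * 1.452929 = 1.452929, which rounds to 1.4529.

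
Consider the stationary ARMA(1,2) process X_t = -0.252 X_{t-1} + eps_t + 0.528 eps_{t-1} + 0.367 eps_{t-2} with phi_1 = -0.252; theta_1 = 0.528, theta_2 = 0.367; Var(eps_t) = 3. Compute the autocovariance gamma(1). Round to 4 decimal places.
\gamma(1) = 1.0029

Multiply the model equation by X_{t-k} and take expectations. With theta_0 = psi_0 = 1 and psi_j the MA(infinity) weights, this gives
  gamma(k) - sum_i phi_i gamma(k-i) = c_k,
  c_k = sigma^2 * sum_{j=k..q} theta_j psi_{j-k}   (c_k = 0 for k > q),
using gamma(-m) = gamma(m).
psi-weights needed (psi_j = theta_j + sum_i phi_i psi_{j-i}):
  psi_1 = theta_1 + phi_1 = 0.528 + (-0.252) = 0.276
  psi_2 = theta_2 + phi_1 psi_1 = 0.367 + (-0.252)(0.276) = 0.297448
Right-hand sides:
  c_0 = sigma^2 (1 + theta_1 psi_1 + theta_2 psi_2) = 3 * (1 + (0.528)(0.276) + (0.367)(0.297448)) = 3 * 1.254891 = 3.764674
  c_1 = sigma^2 (theta_1 + theta_2 psi_1) = 3 * (0.528 + (0.367)(0.276)) = 1.887876
  c_2 = sigma^2 theta_2 = 3 * (0.367) = 1.101
Equations for k = 0 and k = 1 (AR order 1):
  gamma(0) = phi_1 gamma(1) + c_0
  gamma(1) = phi_1 gamma(0) + c_1
Substituting the second into the first: gamma(0) (1 - phi_1^2) = c_0 + phi_1 c_1, so
  gamma(0) = (c_0 + phi_1 c_1) / (1 - phi_1^2) = (3.764674 + (-0.252)(1.887876)) / (1 - (-0.252)^2) = 3.288929 / 0.936496 = 3.511953.
  gamma(1) = phi_1 gamma(0) + c_1 = (-0.252)(3.511953) + (1.887876) = 1.002864.
Therefore gamma(1) = 1.0029 (to 4 decimal places).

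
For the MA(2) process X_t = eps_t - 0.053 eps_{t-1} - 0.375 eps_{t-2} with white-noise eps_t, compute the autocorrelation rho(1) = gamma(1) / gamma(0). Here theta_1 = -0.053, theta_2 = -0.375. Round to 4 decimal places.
\rho(1) = -0.0290

For an MA(q) process with theta_0 = 1, the autocovariance is
  gamma(k) = sigma^2 * sum_{i=0..q-k} theta_i * theta_{i+k},
and rho(k) = gamma(k) / gamma(0). Sigma^2 cancels.
  numerator   = (1)*(-0.053) + (-0.053)*(-0.375) = -0.033125.
  denominator = (1)^2 + (-0.053)^2 + (-0.375)^2 = 1.143434.
  rho(1) = -0.033125 / 1.143434 = -0.0290.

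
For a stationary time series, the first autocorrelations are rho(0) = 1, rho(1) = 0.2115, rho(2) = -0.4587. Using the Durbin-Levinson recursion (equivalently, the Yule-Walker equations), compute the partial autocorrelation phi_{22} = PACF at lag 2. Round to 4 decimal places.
\phi_{22} = -0.5270

The PACF at lag k is phi_{kk}, the last component of the solution
to the Yule-Walker system G_k phi = r_k where
  (G_k)_{ij} = rho(|i - j|), (r_k)_i = rho(i), i,j = 1..k.
Equivalently, Durbin-Levinson gives phi_{kk} iteratively:
  phi_{11} = rho(1)
  phi_{kk} = [rho(k) - sum_{j=1..k-1} phi_{k-1,j} rho(k-j)]
            / [1 - sum_{j=1..k-1} phi_{k-1,j} rho(j)],
  phi_{k,j} = phi_{k-1,j} - phi_{kk} phi_{k-1,k-j},  j = 1..k-1.
Step k = 1:
  phi_11 = rho(1) = 0.2115.
Step k = 2:
  phi_22 = [rho(2) - phi_11 rho(1)] / [1 - phi_11 rho(1)] = [-0.4587 - (0.2115)(0.2115)] / [1 - (0.2115)(0.2115)]
         = -0.50343225 / 0.95526775 = -0.527.
Therefore phi_{22} = -0.5270.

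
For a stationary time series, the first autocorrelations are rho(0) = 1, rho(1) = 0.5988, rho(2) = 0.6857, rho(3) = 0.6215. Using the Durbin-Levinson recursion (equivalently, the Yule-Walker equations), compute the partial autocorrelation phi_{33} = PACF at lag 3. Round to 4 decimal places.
\phi_{33} = 0.2421

The PACF at lag k is phi_{kk}, the last component of the solution
to the Yule-Walker system G_k phi = r_k where
  (G_k)_{ij} = rho(|i - j|), (r_k)_i = rho(i), i,j = 1..k.
Equivalently, Durbin-Levinson gives phi_{kk} iteratively:
  phi_{11} = rho(1)
  phi_{kk} = [rho(k) - sum_{j=1..k-1} phi_{k-1,j} rho(k-j)]
            / [1 - sum_{j=1..k-1} phi_{k-1,j} rho(j)],
  phi_{k,j} = phi_{k-1,j} - phi_{kk} phi_{k-1,k-j},  j = 1..k-1.
Step k = 1:
  phi_11 = rho(1) = 0.5988.
Step k = 2:
  phi_22 = [rho(2) - phi_11 rho(1)] / [1 - phi_11 rho(1)] = [0.6857 - (0.5988)(0.5988)] / [1 - (0.5988)(0.5988)]
         = 0.32713856 / 0.64143856 = 0.510008.
  Update: phi_21 = phi_11 - phi_22 phi_11 = 0.5988 - (0.510008)(0.5988) = 0.293407.
Step k = 3:
  phi_33 = [rho(3) - phi_21 rho(2) - phi_22 rho(1)] / [1 - phi_21 rho(1) - phi_22 rho(2)]
    numerator   = 0.6215 - (0.293407)(0.6857) - (0.510008)(0.5988) = 0.11491796
    denominator = 1 - (0.293407)(0.5988) - (0.510008)(0.6857) = 0.4745954
  phi_33 = 0.11491796 / 0.4745954 = 0.2421.
Therefore phi_{33} = 0.2421.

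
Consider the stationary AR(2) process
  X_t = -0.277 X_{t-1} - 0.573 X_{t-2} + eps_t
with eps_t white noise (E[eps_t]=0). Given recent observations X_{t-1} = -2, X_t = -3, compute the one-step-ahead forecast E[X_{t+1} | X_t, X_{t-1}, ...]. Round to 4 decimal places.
E[X_{t+1} \mid \mathcal F_t] = 1.9770

For an AR(p) model X_t = c + sum_i phi_i X_{t-i} + eps_t, the
one-step-ahead conditional mean is
  E[X_{t+1} | X_t, ...] = c + sum_i phi_i X_{t+1-i}.
Substitute known values:
  E[X_{t+1} | ...] = (-0.277) * (-3) + (-0.573) * (-2)
                   = 1.9770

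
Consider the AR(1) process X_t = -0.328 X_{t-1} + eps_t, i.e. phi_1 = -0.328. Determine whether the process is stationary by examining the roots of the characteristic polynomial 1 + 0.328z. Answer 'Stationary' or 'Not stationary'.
\text{Stationary}

The AR(p) characteristic polynomial is P(z) = 1 + 0.328z.
Stationarity requires all roots to lie outside the unit circle, i.e. |z| > 1 for every root.
This is linear in z: 1 + (0.328) z = 0  =>  z = -1/(0.328) = -3.04878,  |z| = 3.04878.
Moduli of all roots: 3.0488.
All moduli strictly greater than 1? Yes.
Verdict: Stationary.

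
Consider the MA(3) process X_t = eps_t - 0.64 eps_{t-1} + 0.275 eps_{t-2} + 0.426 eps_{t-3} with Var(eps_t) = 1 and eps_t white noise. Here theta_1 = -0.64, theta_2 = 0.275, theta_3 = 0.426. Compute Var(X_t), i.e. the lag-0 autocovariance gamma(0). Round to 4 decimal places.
\gamma(0) = 1.6667

For an MA(q) process X_t = eps_t + sum_i theta_i eps_{t-i} with
Var(eps_t) = sigma^2, the variance is
  gamma(0) = sigma^2 * (1 + sum_i theta_i^2).
  sum_i theta_i^2 = (-0.64)^2 + (0.275)^2 + (0.426)^2 = 0.4096 + 0.075625 + 0.181476 = 0.666701.
  gamma(0) = 1 * (1 + 0.666701) = 1 * 1.666701 = 1.666701, which rounds to 1.6667.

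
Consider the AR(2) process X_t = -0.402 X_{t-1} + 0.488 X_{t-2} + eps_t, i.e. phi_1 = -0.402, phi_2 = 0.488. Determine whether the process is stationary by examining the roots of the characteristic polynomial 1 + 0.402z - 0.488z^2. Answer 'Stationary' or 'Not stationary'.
\text{Stationary}

The AR(p) characteristic polynomial is P(z) = 1 + 0.402z - 0.488z^2.
Stationarity requires all roots to lie outside the unit circle, i.e. |z| > 1 for every root.
Set 1 + (0.402) z + (-0.488) z^2 = 0, i.e. a z^2 + b z + c = 0 with a = -0.488, b = 0.402, c = 1.
Discriminant D = b^2 - 4ac = (0.402)^2 - 4*(-0.488)*1 = 0.161604 - (-1.952) = 2.113604.
D >= 0, so the roots are real: z = (-b +/- sqrt(D)) / (2a) = (-0.402 +/- 1.453824) / (-0.976).
  z_1 = (-0.402 + 1.453824) / (-0.976) = -1.0777,   |z_1| = 1.0777.
  z_2 = (-0.402 - 1.453824) / (-0.976) = 1.9015,   |z_2| = 1.9015.
Moduli of all roots: 1.0777, 1.9015.
All moduli strictly greater than 1? Yes.
Verdict: Stationary.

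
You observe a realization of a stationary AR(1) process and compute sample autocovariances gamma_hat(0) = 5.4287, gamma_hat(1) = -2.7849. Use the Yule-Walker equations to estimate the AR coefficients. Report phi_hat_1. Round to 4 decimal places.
\hat\phi_{1} = -0.5130

The Yule-Walker equations for an AR(p) process read, in matrix form,
  Gamma_p phi = r_p,   with   (Gamma_p)_{ij} = gamma(|i - j|),
                       (r_p)_i = gamma(i),   i,j = 1..p.
Substitute the sample gammas (Toeplitz matrix and right-hand side of size 1):
  Gamma_p = [[5.4287]]
  r_p     = [-2.7849]
With p = 1 this is the single equation gamma(0) phi_1 = gamma(1):
  phi_hat_1 = gamma(1) / gamma(0) = -2.7849 / 5.4287 = -0.5130.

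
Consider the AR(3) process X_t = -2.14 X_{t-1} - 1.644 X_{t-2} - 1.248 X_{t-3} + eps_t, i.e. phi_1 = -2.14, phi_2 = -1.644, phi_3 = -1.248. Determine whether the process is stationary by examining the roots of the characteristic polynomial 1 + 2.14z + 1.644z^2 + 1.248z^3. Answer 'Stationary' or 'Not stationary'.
\text{Not stationary}

The AR(p) characteristic polynomial is P(z) = 1 + 2.14z + 1.644z^2 + 1.248z^3.
Stationarity requires all roots to lie outside the unit circle, i.e. |z| > 1 for every root.
Degree 3: look for a simple real root z0 first, then factor out (1 - z/z0) and solve the remaining quadratic.
Testing z0 = -0.625: P(-0.625) = 1 + (2.14)(-0.625) + (1.644)(-0.625)^2 + (1.248)(-0.625)^3
  = 1 + (-1.3375) + (0.642187) + (-0.304688) = 0.  So z_0 = -0.625 is a root, |z_0| = 0.625.
Divide out the factor (1 + 1.6 z) = (1 - z/z0) (since 1/z0 = -1.6):
  P(z) = (1 + 1.6 z)(1 + (0.54) z + (0.78) z^2)
  [check: z-coef 0.54 - (-1.6) = 2.14; z^2-coef 0.78 - (-1.6)(0.54) = 1.644; z^3-coef -(-1.6)(0.78) = 1.248.]
Remaining roots from the quadratic factor 1 + (0.54) z + (0.78) z^2:
  Set 1 + (0.54) z + (0.78) z^2 = 0, i.e. a z^2 + b z + c = 0 with a = 0.78, b = 0.54, c = 1.
  Discriminant D = b^2 - 4ac = (0.54)^2 - 4*(0.78)*1 = 0.2916 - (3.12) = -2.8284.
  D < 0, so the roots are the complex-conjugate pair z = (-b +/- i sqrt(-D)) / (2a) = -0.3462 +/- 1.0781i.
  For a conjugate pair |z|^2 = z * conj(z) = (product of roots) = c/a = 1/(0.78) = 1.282051, so |z| = sqrt(1.282051) = 1.1323 for both roots.
Moduli of all roots: 0.6250, 1.1323, 1.1323.
All moduli strictly greater than 1? No.
Verdict: Not stationary.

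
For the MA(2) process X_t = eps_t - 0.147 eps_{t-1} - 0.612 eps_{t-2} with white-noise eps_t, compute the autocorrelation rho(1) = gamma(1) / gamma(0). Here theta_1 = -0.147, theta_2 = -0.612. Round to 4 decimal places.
\rho(1) = -0.0409

For an MA(q) process with theta_0 = 1, the autocovariance is
  gamma(k) = sigma^2 * sum_{i=0..q-k} theta_i * theta_{i+k},
and rho(k) = gamma(k) / gamma(0). Sigma^2 cancels.
  numerator   = (1)*(-0.147) + (-0.147)*(-0.612) = -0.057036.
  denominator = (1)^2 + (-0.147)^2 + (-0.612)^2 = 1.396153.
  rho(1) = -0.057036 / 1.396153 = -0.0409.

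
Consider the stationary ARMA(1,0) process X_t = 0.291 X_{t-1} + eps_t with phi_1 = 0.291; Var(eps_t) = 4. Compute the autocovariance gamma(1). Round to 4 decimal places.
\gamma(1) = 1.2717

Multiply the model equation by X_{t-k} and take expectations. With theta_0 = psi_0 = 1 and psi_j the MA(infinity) weights, this gives
  gamma(k) - sum_i phi_i gamma(k-i) = c_k,
  c_k = sigma^2 * sum_{j=k..q} theta_j psi_{j-k}   (c_k = 0 for k > q),
using gamma(-m) = gamma(m).
Pure AR (q = 0): c_0 = sigma^2 = 4, c_k = 0 for k >= 1.
Equations for k = 0 and k = 1 (AR order 1):
  gamma(0) = phi_1 gamma(1) + c_0
  gamma(1) = phi_1 gamma(0) + c_1
Substituting the second into the first: gamma(0) (1 - phi_1^2) = c_0 + phi_1 c_1, so
  gamma(0) = c_0 / (1 - phi_1^2) = 4 / (1 - (0.291)^2) = 4 / 0.915319 = 4.370061.
  gamma(1) = phi_1 gamma(0) = (0.291)(4.370061) = 1.271688.
Therefore gamma(1) = 1.2717 (to 4 decimal places).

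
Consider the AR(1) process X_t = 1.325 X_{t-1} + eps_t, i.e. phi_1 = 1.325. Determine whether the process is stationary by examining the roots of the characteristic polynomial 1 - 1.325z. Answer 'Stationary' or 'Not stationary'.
\text{Not stationary}

The AR(p) characteristic polynomial is P(z) = 1 - 1.325z.
Stationarity requires all roots to lie outside the unit circle, i.e. |z| > 1 for every root.
This is linear in z: 1 + (-1.325) z = 0  =>  z = -1/(-1.325) = 0.754717,  |z| = 0.754717.
Moduli of all roots: 0.7547.
All moduli strictly greater than 1? No.
Verdict: Not stationary.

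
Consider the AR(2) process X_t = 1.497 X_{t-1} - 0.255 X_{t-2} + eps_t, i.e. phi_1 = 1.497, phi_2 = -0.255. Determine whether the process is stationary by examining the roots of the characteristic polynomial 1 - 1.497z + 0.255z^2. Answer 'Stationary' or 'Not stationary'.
\text{Not stationary}

The AR(p) characteristic polynomial is P(z) = 1 - 1.497z + 0.255z^2.
Stationarity requires all roots to lie outside the unit circle, i.e. |z| > 1 for every root.
Set 1 + (-1.497) z + (0.255) z^2 = 0, i.e. a z^2 + b z + c = 0 with a = 0.255, b = -1.497, c = 1.
Discriminant D = b^2 - 4ac = (-1.497)^2 - 4*(0.255)*1 = 2.241009 - (1.02) = 1.221009.
D >= 0, so the roots are real: z = (-b +/- sqrt(D)) / (2a) = (1.497 +/- 1.104993) / (0.51).
  z_1 = (1.497 + 1.104993) / (0.51) = 5.1019,   |z_1| = 5.1019.
  z_2 = (1.497 - 1.104993) / (0.51) = 0.7686,   |z_2| = 0.7686.
Moduli of all roots: 5.1019, 0.7686.
All moduli strictly greater than 1? No.
Verdict: Not stationary.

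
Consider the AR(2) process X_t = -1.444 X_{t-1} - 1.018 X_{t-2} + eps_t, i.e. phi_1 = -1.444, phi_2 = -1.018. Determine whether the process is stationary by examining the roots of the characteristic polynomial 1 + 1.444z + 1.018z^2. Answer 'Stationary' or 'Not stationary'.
\text{Not stationary}

The AR(p) characteristic polynomial is P(z) = 1 + 1.444z + 1.018z^2.
Stationarity requires all roots to lie outside the unit circle, i.e. |z| > 1 for every root.
Set 1 + (1.444) z + (1.018) z^2 = 0, i.e. a z^2 + b z + c = 0 with a = 1.018, b = 1.444, c = 1.
Discriminant D = b^2 - 4ac = (1.444)^2 - 4*(1.018)*1 = 2.085136 - (4.072) = -1.986864.
D < 0, so the roots are the complex-conjugate pair z = (-b +/- i sqrt(-D)) / (2a) = -0.7092 +/- 0.6923i.
For a conjugate pair |z|^2 = z * conj(z) = (product of roots) = c/a = 1/(1.018) = 0.982318, so |z| = sqrt(0.982318) = 0.9911 for both roots.
Moduli of all roots: 0.9911, 0.9911.
All moduli strictly greater than 1? No.
Verdict: Not stationary.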